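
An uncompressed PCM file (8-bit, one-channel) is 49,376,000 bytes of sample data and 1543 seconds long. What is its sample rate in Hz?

Bytes = sample_rate × seconds × bytes_per_sample × channels.
sample_rate = 49,376,000 / (1,543 × 1 × 1) = 49,376,000 / 1,543 = 32,000 Hz.

32,000 Hz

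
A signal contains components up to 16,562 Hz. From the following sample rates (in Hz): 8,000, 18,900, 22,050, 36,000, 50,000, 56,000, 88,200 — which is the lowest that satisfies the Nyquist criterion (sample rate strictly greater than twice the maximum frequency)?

36,000 Hz

Need sample rate > 2 × 16,562 = 33,124 Hz.
Lowest listed rate above 33,124 Hz is 36,000 Hz.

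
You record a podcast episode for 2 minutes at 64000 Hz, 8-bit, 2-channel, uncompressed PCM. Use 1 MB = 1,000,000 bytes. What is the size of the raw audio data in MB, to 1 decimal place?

15.4 MB

Duration = 2 minutes = 120 s.
Bytes = 64,000 samples/s × 120 s × 1 bytes/sample × 2 ch = 15,360,000 bytes.
15,360,000 / 1,000,000 = 15.4 MB.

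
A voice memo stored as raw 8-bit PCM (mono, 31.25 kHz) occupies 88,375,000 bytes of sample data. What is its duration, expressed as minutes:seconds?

Byte rate = 31,250 × 1 × 1 = 31,250 bytes/s.
Duration = 88,375,000 / 31,250 = 2,828 s.
2,828 s = 47:08.

47:08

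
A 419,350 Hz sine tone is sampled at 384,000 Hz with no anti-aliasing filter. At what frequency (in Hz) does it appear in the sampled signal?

35,350 Hz

Nyquist = 384,000/2 = 192,000 Hz; 419,350 Hz exceeds it.
Alias = |419,350 − 1×384,000| = |419,350 − 384,000| = 35,350 Hz.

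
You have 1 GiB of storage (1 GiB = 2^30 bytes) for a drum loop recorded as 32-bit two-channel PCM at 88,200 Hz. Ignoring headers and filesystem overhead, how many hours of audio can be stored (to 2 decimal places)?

0.42 hours

Uncompressed byte rate = 88,200 × 4 × 2 = 705,600 bytes/s.
Capacity = 1 × 1,073,741,824 = 1,073,741,824 bytes.
1,073,741,824 / 705,600 ≈ 1521.74 s → 0.42 hours.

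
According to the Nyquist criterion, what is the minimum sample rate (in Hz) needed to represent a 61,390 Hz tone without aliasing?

Minimum sample rate = 2 × 61,390 Hz = 122,780 Hz.

122,780 Hz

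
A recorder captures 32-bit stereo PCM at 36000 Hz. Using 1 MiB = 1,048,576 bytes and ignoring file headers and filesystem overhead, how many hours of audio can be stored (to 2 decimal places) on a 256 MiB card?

Uncompressed byte rate = 36,000 × 4 × 2 = 288,000 bytes/s.
Capacity = 256 × 1,048,576 = 268,435,456 bytes.
268,435,456 / 288,000 ≈ 932.07 s → 0.26 hours.

0.26 hours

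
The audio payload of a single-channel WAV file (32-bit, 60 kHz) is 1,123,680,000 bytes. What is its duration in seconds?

4,682 seconds

Byte rate = 60,000 × 4 × 1 = 240,000 bytes/s.
Duration = 1,123,680,000 / 240,000 = 4,682 s.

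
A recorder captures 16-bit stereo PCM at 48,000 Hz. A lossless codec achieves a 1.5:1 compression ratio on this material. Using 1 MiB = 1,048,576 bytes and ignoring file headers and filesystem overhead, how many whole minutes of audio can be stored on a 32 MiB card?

4 minutes

Uncompressed byte rate = 48,000 × 2 × 2 = 192,000 bytes/s.
After 1.5:1 compression, effective rate ≈ 128000 bytes/s.
Capacity = 32 × 1,048,576 = 33,554,432 bytes.
33,554,432 / effective rate ≈ 262.14 s → 4 minutes.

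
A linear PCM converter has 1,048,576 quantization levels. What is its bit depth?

20 bits

log2(1,048,576) = 20.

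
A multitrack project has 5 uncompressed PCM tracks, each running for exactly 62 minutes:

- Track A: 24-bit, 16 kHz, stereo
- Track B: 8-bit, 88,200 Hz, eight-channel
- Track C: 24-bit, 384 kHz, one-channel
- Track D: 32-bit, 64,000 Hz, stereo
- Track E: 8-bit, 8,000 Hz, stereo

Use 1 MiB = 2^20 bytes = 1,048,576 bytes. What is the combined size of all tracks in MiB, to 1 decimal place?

8803.9 MiB

exactly 62 minutes = 3,720 s.
Track A: 16,000 × 3,720 × 3 × 2 = 357,120,000 bytes.
Track B: 88,200 × 3,720 × 1 × 8 = 2,624,832,000 bytes.
Track C: 384,000 × 3,720 × 3 × 1 = 4,285,440,000 bytes.
Track D: 64,000 × 3,720 × 4 × 2 = 1,904,640,000 bytes.
Track E: 8,000 × 3,720 × 1 × 2 = 59,520,000 bytes.
Total = 9,231,552,000 bytes = 8803.9 MiB.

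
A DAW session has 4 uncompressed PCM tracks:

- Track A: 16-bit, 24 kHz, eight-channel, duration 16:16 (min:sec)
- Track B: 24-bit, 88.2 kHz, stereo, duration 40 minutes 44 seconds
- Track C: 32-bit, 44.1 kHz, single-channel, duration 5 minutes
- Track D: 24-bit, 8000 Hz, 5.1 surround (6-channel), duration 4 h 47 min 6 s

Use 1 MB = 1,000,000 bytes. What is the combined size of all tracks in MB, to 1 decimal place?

Track A: 16:16 (min:sec) = 976 s; 24,000 × 976 × 2 × 8 = 374,784,000 bytes.
Track B: 40 minutes 44 seconds = 2,444 s; 88,200 × 2,444 × 3 × 2 = 1,293,364,800 bytes.
Track C: 5 minutes = 300 s; 44,100 × 300 × 4 × 1 = 52,920,000 bytes.
Track D: 4 h 47 min 6 s = 17,226 s; 8,000 × 17,226 × 3 × 6 = 2,480,544,000 bytes.
Total = 4,201,612,800 bytes = 4201.6 MB.

4201.6 MB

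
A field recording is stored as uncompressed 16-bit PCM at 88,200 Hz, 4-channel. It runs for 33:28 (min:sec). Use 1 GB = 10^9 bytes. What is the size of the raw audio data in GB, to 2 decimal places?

Duration = 33:28 (min:sec) = 2,008 s.
Bytes = 88,200 samples/s × 2,008 s × 2 bytes/sample × 4 ch = 1,416,844,800 bytes.
1,416,844,800 / 1,000,000,000 = 1.42 GB.

1.42 GB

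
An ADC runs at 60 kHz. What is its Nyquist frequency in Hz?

30,000 Hz

Nyquist frequency = sample rate / 2 = 60,000 / 2 = 30,000 Hz.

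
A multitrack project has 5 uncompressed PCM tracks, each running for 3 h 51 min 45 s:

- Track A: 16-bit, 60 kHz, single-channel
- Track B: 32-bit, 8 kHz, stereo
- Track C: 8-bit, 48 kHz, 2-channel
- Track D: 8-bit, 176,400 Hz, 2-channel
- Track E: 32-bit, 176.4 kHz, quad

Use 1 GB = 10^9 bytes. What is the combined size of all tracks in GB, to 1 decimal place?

48.0 GB

3 h 51 min 45 s = 13,905 s.
Track A: 60,000 × 13,905 × 2 × 1 = 1,668,600,000 bytes.
Track B: 8,000 × 13,905 × 4 × 2 = 889,920,000 bytes.
Track C: 48,000 × 13,905 × 1 × 2 = 1,334,880,000 bytes.
Track D: 176,400 × 13,905 × 1 × 2 = 4,905,684,000 bytes.
Track E: 176,400 × 13,905 × 4 × 4 = 39,245,472,000 bytes.
Total = 48,044,556,000 bytes = 48.0 GB.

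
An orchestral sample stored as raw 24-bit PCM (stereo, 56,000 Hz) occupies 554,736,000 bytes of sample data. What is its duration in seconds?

Byte rate = 56,000 × 3 × 2 = 336,000 bytes/s.
Duration = 554,736,000 / 336,000 = 1,651 s.

1,651 seconds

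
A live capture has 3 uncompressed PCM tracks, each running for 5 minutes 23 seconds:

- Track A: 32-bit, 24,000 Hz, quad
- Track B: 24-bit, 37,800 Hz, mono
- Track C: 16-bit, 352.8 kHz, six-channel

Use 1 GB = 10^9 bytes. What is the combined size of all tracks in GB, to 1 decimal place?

1.5 GB

5 minutes 23 seconds = 323 s.
Track A: 24,000 × 323 × 4 × 4 = 124,032,000 bytes.
Track B: 37,800 × 323 × 3 × 1 = 36,628,200 bytes.
Track C: 352,800 × 323 × 2 × 6 = 1,367,452,800 bytes.
Total = 1,528,113,000 bytes = 1.5 GB.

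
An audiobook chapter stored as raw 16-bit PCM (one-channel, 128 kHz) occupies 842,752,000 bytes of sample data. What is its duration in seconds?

Byte rate = 128,000 × 2 × 1 = 256,000 bytes/s.
Duration = 842,752,000 / 256,000 = 3,292 s.

3,292 seconds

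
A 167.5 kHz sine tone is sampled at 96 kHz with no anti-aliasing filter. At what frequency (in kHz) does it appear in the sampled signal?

Nyquist = 96,000/2 = 48,000 Hz; 167,500 Hz exceeds it.
Alias = |167,500 − 2×96,000| = |167,500 − 192,000| = 24,500 Hz = 24.5 kHz.

24.5 kHz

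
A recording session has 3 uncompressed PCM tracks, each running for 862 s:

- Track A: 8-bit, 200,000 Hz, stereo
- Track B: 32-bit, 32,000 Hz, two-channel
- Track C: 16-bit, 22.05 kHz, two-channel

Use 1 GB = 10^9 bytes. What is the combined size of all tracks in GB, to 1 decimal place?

Track A: 200,000 × 862 × 1 × 2 = 344,800,000 bytes.
Track B: 32,000 × 862 × 4 × 2 = 220,672,000 bytes.
Track C: 22,050 × 862 × 2 × 2 = 76,028,400 bytes.
Total = 641,500,400 bytes = 0.6 GB.

0.6 GB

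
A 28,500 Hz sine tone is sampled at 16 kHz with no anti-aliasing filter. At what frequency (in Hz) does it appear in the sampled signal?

3,500 Hz

Nyquist = 16,000/2 = 8,000 Hz; 28,500 Hz exceeds it.
Alias = |28,500 − 2×16,000| = |28,500 − 32,000| = 3,500 Hz.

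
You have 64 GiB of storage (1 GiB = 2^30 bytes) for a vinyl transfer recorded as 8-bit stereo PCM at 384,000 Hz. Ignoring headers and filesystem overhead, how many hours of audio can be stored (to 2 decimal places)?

24.86 hours

Uncompressed byte rate = 384,000 × 1 × 2 = 768,000 bytes/s.
Capacity = 64 × 1,073,741,824 = 68,719,476,736 bytes.
68,719,476,736 / 768,000 ≈ 89478.49 s → 24.86 hours.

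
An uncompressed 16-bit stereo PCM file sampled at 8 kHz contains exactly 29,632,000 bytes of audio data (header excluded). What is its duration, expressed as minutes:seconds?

Byte rate = 8,000 × 2 × 2 = 32,000 bytes/s.
Duration = 29,632,000 / 32,000 = 926 s.
926 s = 15:26.

15:26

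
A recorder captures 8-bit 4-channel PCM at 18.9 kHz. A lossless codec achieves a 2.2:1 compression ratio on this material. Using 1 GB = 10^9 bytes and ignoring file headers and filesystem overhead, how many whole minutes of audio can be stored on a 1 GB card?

485 minutes

Uncompressed byte rate = 18,900 × 1 × 4 = 75,600 bytes/s.
After 2.2:1 compression, effective rate ≈ 34363.64 bytes/s.
Capacity = 1 × 1,000,000,000 = 1,000,000,000 bytes.
1,000,000,000 / effective rate ≈ 29100.53 s → 485 minutes.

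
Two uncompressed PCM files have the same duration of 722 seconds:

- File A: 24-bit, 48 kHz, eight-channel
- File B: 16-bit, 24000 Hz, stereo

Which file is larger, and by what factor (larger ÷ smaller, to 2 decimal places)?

File A: 48,000 × 3 × 8 = 1,152,000 bytes/s.
File B: 24,000 × 2 × 2 = 96,000 bytes/s.
File A is larger; ratio = 831,744,000 / 69,312,000 = 12.00.

File A, by a factor of 12.00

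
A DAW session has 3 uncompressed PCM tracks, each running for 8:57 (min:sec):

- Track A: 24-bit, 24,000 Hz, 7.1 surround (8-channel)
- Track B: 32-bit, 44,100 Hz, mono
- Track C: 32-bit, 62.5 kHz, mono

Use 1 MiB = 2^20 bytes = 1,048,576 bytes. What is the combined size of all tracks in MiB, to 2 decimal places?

513.35 MiB

8:57 (min:sec) = 537 s.
Track A: 24,000 × 537 × 3 × 8 = 309,312,000 bytes.
Track B: 44,100 × 537 × 4 × 1 = 94,726,800 bytes.
Track C: 62,500 × 537 × 4 × 1 = 134,250,000 bytes.
Total = 538,288,800 bytes = 513.35 MiB.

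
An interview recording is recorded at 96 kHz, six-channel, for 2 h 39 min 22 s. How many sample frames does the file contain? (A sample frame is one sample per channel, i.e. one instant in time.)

917,952,000 sample frames

2 h 39 min 22 s = 9,562 s.
96,000 samples/s × 9,562 s = 917,952,000 frames.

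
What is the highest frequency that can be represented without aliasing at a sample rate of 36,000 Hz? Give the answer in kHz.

18 kHz

Nyquist frequency = sample rate / 2 = 36,000 / 2 = 18 kHz.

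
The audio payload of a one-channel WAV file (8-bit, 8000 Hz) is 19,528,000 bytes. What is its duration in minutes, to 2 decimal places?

40.68 minutes

Byte rate = 8,000 × 1 × 1 = 8,000 bytes/s.
Duration = 19,528,000 / 8,000 = 2,441 s.
2,441 s / 60 = 40.68 minutes.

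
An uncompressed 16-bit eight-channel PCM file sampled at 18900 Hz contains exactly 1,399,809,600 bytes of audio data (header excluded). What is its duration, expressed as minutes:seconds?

Byte rate = 18,900 × 2 × 8 = 302,400 bytes/s.
Duration = 1,399,809,600 / 302,400 = 4,629 s.
4,629 s = 77:09.

77:09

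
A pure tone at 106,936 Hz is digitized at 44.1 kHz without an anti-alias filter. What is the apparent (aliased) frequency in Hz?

18,736 Hz

Nyquist = 44,100/2 = 22,050 Hz; 106,936 Hz exceeds it.
Alias = |106,936 − 2×44,100| = |106,936 − 88,200| = 18,736 Hz.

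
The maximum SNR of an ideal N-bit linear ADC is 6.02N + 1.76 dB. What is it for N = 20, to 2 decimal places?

6.02 × 20 + 1.76 = 122.16 dB.

122.16 dB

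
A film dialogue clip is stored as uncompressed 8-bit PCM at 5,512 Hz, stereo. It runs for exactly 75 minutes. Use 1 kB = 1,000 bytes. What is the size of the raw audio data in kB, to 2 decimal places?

Duration = exactly 75 minutes = 4,500 s.
Bytes = 5,512 samples/s × 4,500 s × 1 bytes/sample × 2 ch = 49,608,000 bytes.
49,608,000 / 1,000 = 49608.00 kB.

49608.00 kB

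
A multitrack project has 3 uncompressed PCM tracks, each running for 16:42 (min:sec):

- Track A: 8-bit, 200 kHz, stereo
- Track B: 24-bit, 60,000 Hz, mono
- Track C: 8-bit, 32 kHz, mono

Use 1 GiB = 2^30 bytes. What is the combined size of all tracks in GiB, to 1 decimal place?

0.6 GiB

16:42 (min:sec) = 1,002 s.
Track A: 200,000 × 1,002 × 1 × 2 = 400,800,000 bytes.
Track B: 60,000 × 1,002 × 3 × 1 = 180,360,000 bytes.
Track C: 32,000 × 1,002 × 1 × 1 = 32,064,000 bytes.
Total = 613,224,000 bytes = 0.6 GiB.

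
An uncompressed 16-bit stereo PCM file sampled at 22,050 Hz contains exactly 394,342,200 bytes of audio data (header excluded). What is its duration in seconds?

4,471 seconds

Byte rate = 22,050 × 2 × 2 = 88,200 bytes/s.
Duration = 394,342,200 / 88,200 = 4,471 s.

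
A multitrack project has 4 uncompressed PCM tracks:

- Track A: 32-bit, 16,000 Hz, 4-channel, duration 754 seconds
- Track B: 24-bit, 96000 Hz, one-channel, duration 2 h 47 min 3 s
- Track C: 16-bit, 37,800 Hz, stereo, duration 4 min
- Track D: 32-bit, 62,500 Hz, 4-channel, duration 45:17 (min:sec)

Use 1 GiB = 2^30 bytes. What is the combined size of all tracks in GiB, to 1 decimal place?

Track A: 16,000 × 754 × 4 × 4 = 193,024,000 bytes.
Track B: 2 h 47 min 3 s = 10,023 s; 96,000 × 10,023 × 3 × 1 = 2,886,624,000 bytes.
Track C: 4 min = 240 s; 37,800 × 240 × 2 × 2 = 36,288,000 bytes.
Track D: 45:17 (min:sec) = 2,717 s; 62,500 × 2,717 × 4 × 4 = 2,717,000,000 bytes.
Total = 5,832,936,000 bytes = 5.4 GiB.

5.4 GiB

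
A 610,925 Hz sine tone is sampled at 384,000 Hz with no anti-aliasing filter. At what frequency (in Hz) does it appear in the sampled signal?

Nyquist = 384,000/2 = 192,000 Hz; 610,925 Hz exceeds it.
Alias = |610,925 − 2×384,000| = |610,925 − 768,000| = 157,075 Hz.

157,075 Hz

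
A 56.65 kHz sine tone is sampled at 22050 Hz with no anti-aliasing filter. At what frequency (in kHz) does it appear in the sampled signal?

9.5 kHz

Nyquist = 22,050/2 = 11,025 Hz; 56,650 Hz exceeds it.
Alias = |56,650 − 3×22,050| = |56,650 − 66,150| = 9,500 Hz = 9.5 kHz.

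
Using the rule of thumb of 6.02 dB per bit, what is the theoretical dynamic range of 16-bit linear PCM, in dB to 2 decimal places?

16 × 6.02 = 96.32 dB.

96.32 dB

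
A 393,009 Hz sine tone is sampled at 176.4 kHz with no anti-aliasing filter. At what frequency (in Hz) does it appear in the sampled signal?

40,209 Hz

Nyquist = 176,400/2 = 88,200 Hz; 393,009 Hz exceeds it.
Alias = |393,009 − 2×176,400| = |393,009 − 352,800| = 40,209 Hz.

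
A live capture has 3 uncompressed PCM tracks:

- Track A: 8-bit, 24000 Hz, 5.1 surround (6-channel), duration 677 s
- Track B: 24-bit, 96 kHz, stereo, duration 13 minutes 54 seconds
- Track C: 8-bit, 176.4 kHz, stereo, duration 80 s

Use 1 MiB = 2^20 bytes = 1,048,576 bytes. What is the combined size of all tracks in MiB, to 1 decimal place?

578.0 MiB

Track A: 24,000 × 677 × 1 × 6 = 97,488,000 bytes.
Track B: 13 minutes 54 seconds = 834 s; 96,000 × 834 × 3 × 2 = 480,384,000 bytes.
Track C: 176,400 × 80 × 1 × 2 = 28,224,000 bytes.
Total = 606,096,000 bytes = 578.0 MiB.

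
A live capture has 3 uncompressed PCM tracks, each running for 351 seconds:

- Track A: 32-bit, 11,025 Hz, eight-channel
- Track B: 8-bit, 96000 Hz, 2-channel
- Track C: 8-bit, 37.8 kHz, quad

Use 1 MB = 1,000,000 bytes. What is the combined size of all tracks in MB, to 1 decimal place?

Track A: 11,025 × 351 × 4 × 8 = 123,832,800 bytes.
Track B: 96,000 × 351 × 1 × 2 = 67,392,000 bytes.
Track C: 37,800 × 351 × 1 × 4 = 53,071,200 bytes.
Total = 244,296,000 bytes = 244.3 MB.

244.3 MB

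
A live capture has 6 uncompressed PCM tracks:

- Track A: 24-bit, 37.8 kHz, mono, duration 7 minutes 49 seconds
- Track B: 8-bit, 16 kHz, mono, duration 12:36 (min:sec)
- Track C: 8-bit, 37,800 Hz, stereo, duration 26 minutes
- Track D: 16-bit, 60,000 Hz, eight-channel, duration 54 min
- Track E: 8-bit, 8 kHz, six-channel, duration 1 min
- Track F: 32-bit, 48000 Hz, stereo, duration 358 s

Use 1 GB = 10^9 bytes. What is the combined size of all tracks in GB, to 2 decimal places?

3.43 GB

Track A: 7 minutes 49 seconds = 469 s; 37,800 × 469 × 3 × 1 = 53,184,600 bytes.
Track B: 12:36 (min:sec) = 756 s; 16,000 × 756 × 1 × 1 = 12,096,000 bytes.
Track C: 26 minutes = 1,560 s; 37,800 × 1,560 × 1 × 2 = 117,936,000 bytes.
Track D: 54 min = 3,240 s; 60,000 × 3,240 × 2 × 8 = 3,110,400,000 bytes.
Track E: 1 min = 60 s; 8,000 × 60 × 1 × 6 = 2,880,000 bytes.
Track F: 48,000 × 358 × 4 × 2 = 137,472,000 bytes.
Total = 3,433,968,600 bytes = 3.43 GB.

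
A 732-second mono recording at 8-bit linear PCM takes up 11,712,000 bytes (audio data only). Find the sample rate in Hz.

16,000 Hz

Bytes = sample_rate × seconds × bytes_per_sample × channels.
sample_rate = 11,712,000 / (732 × 1 × 1) = 11,712,000 / 732 = 16,000 Hz.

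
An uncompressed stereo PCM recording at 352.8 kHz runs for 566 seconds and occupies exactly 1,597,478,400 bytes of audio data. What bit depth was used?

Bytes per sample = 1,597,478,400 / (352,800 × 566 × 2) = 1,597,478,400 / 399,369,600 = 4.
Bit depth = 4 × 8 = 32 bits.

32 bits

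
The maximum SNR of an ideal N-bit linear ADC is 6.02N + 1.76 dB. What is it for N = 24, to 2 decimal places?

146.24 dB

6.02 × 24 + 1.76 = 146.24 dB.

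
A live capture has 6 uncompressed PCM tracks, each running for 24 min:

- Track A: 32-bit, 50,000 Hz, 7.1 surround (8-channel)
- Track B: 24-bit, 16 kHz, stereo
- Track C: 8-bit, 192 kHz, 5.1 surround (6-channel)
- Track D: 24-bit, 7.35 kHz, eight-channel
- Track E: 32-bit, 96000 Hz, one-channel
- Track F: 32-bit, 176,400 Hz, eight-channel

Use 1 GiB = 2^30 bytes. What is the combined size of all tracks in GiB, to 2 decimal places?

24 min = 1,440 s.
Track A: 50,000 × 1,440 × 4 × 8 = 2,304,000,000 bytes.
Track B: 16,000 × 1,440 × 3 × 2 = 138,240,000 bytes.
Track C: 192,000 × 1,440 × 1 × 6 = 1,658,880,000 bytes.
Track D: 7,350 × 1,440 × 3 × 8 = 254,016,000 bytes.
Track E: 96,000 × 1,440 × 4 × 1 = 552,960,000 bytes.
Track F: 176,400 × 1,440 × 4 × 8 = 8,128,512,000 bytes.
Total = 13,036,608,000 bytes = 12.14 GiB.

12.14 GiB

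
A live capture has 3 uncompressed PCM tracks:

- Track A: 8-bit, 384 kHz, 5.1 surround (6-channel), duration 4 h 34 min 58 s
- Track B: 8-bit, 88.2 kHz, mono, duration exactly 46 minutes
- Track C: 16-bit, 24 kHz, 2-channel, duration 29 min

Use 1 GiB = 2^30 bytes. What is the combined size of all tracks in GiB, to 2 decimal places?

35.78 GiB

Track A: 4 h 34 min 58 s = 16,498 s; 384,000 × 16,498 × 1 × 6 = 38,011,392,000 bytes.
Track B: exactly 46 minutes = 2,760 s; 88,200 × 2,760 × 1 × 1 = 243,432,000 bytes.
Track C: 29 min = 1,740 s; 24,000 × 1,740 × 2 × 2 = 167,040,000 bytes.
Total = 38,421,864,000 bytes = 35.78 GiB.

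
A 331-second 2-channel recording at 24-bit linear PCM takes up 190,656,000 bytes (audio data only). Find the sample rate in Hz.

Bytes = sample_rate × seconds × bytes_per_sample × channels.
sample_rate = 190,656,000 / (331 × 3 × 2) = 190,656,000 / 1,986 = 96,000 Hz.

96,000 Hz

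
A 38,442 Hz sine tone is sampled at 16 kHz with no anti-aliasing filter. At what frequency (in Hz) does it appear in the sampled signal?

Nyquist = 16,000/2 = 8,000 Hz; 38,442 Hz exceeds it.
Alias = |38,442 − 2×16,000| = |38,442 − 32,000| = 6,442 Hz.

6,442 Hz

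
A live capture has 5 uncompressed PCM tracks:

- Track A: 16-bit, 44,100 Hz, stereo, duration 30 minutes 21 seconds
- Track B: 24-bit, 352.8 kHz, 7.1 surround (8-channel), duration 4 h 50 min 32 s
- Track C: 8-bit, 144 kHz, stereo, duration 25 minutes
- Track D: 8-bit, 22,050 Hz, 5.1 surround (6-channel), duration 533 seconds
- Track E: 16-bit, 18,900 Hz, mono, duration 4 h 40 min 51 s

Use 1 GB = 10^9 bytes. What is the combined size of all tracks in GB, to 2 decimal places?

149.06 GB

Track A: 30 minutes 21 seconds = 1,821 s; 44,100 × 1,821 × 2 × 2 = 321,224,400 bytes.
Track B: 4 h 50 min 32 s = 17,432 s; 352,800 × 17,432 × 3 × 8 = 147,600,230,400 bytes.
Track C: 25 minutes = 1,500 s; 144,000 × 1,500 × 1 × 2 = 432,000,000 bytes.
Track D: 22,050 × 533 × 1 × 6 = 70,515,900 bytes.
Track E: 4 h 40 min 51 s = 16,851 s; 18,900 × 16,851 × 2 × 1 = 636,967,800 bytes.
Total = 149,060,938,500 bytes = 149.06 GB.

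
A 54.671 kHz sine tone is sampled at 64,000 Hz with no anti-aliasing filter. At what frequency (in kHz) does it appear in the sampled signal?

9.329 kHz

Nyquist = 64,000/2 = 32,000 Hz; 54,671 Hz exceeds it.
Alias = |54,671 − 1×64,000| = |54,671 − 64,000| = 9,329 Hz = 9.329 kHz.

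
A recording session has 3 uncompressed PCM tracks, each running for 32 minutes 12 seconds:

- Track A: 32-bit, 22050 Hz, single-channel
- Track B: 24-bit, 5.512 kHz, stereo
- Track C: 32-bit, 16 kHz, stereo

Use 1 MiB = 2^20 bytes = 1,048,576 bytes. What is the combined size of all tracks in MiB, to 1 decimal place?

32 minutes 12 seconds = 1,932 s.
Track A: 22,050 × 1,932 × 4 × 1 = 170,402,400 bytes.
Track B: 5,512 × 1,932 × 3 × 2 = 63,895,104 bytes.
Track C: 16,000 × 1,932 × 4 × 2 = 247,296,000 bytes.
Total = 481,593,504 bytes = 459.3 MiB.

459.3 MiB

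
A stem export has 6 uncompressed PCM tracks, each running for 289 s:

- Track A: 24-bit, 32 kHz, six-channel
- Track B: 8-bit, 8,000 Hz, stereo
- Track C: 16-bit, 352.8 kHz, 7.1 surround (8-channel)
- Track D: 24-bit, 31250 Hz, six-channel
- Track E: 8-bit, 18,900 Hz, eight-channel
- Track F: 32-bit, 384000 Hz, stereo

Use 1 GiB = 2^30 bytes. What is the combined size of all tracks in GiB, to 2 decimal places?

2.70 GiB

Track A: 32,000 × 289 × 3 × 6 = 166,464,000 bytes.
Track B: 8,000 × 289 × 1 × 2 = 4,624,000 bytes.
Track C: 352,800 × 289 × 2 × 8 = 1,631,347,200 bytes.
Track D: 31,250 × 289 × 3 × 6 = 162,562,500 bytes.
Track E: 18,900 × 289 × 1 × 8 = 43,696,800 bytes.
Track F: 384,000 × 289 × 4 × 2 = 887,808,000 bytes.
Total = 2,896,502,500 bytes = 2.70 GiB.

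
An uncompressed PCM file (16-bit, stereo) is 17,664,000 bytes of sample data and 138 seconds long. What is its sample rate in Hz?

Bytes = sample_rate × seconds × bytes_per_sample × channels.
sample_rate = 17,664,000 / (138 × 2 × 2) = 17,664,000 / 552 = 32,000 Hz.

32,000 Hz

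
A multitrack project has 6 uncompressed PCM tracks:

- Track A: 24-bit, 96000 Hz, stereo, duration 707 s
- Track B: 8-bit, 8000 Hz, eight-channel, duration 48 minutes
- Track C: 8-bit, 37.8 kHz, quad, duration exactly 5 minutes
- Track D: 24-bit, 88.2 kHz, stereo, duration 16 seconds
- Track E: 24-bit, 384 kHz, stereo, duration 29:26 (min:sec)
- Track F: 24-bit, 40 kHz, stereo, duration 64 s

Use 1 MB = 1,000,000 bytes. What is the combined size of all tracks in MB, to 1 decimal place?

4729.6 MB

Track A: 96,000 × 707 × 3 × 2 = 407,232,000 bytes.
Track B: 48 minutes = 2,880 s; 8,000 × 2,880 × 1 × 8 = 184,320,000 bytes.
Track C: exactly 5 minutes = 300 s; 37,800 × 300 × 1 × 4 = 45,360,000 bytes.
Track D: 88,200 × 16 × 3 × 2 = 8,467,200 bytes.
Track E: 29:26 (min:sec) = 1,766 s; 384,000 × 1,766 × 3 × 2 = 4,068,864,000 bytes.
Track F: 40,000 × 64 × 3 × 2 = 15,360,000 bytes.
Total = 4,729,603,200 bytes = 4729.6 MB.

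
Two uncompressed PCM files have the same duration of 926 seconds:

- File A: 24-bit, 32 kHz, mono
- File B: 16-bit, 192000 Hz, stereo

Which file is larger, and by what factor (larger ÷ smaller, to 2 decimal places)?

File A: 32,000 × 3 × 1 = 96,000 bytes/s.
File B: 192,000 × 2 × 2 = 768,000 bytes/s.
File B is larger; ratio = 711,168,000 / 88,896,000 = 8.00.

File B, by a factor of 8.00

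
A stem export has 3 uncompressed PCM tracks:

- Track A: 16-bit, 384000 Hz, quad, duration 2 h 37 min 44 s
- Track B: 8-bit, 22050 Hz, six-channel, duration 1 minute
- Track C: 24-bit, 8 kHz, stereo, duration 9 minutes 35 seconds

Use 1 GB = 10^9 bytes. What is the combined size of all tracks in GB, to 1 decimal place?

Track A: 2 h 37 min 44 s = 9,464 s; 384,000 × 9,464 × 2 × 4 = 29,073,408,000 bytes.
Track B: 1 minute = 60 s; 22,050 × 60 × 1 × 6 = 7,938,000 bytes.
Track C: 9 minutes 35 seconds = 575 s; 8,000 × 575 × 3 × 2 = 27,600,000 bytes.
Total = 29,108,946,000 bytes = 29.1 GB.

29.1 GB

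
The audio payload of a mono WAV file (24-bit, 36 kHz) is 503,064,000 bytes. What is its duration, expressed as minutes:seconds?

Byte rate = 36,000 × 3 × 1 = 108,000 bytes/s.
Duration = 503,064,000 / 108,000 = 4,658 s.
4,658 s = 77:38.

77:38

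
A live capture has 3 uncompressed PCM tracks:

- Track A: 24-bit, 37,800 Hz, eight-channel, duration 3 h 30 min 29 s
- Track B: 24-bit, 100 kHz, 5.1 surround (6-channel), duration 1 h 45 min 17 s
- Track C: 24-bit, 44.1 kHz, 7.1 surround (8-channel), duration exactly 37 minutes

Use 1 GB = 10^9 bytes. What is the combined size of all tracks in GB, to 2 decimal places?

25.18 GB

Track A: 3 h 30 min 29 s = 12,629 s; 37,800 × 12,629 × 3 × 8 = 11,457,028,800 bytes.
Track B: 1 h 45 min 17 s = 6,317 s; 100,000 × 6,317 × 3 × 6 = 11,370,600,000 bytes.
Track C: exactly 37 minutes = 2,220 s; 44,100 × 2,220 × 3 × 8 = 2,349,648,000 bytes.
Total = 25,177,276,800 bytes = 25.18 GB.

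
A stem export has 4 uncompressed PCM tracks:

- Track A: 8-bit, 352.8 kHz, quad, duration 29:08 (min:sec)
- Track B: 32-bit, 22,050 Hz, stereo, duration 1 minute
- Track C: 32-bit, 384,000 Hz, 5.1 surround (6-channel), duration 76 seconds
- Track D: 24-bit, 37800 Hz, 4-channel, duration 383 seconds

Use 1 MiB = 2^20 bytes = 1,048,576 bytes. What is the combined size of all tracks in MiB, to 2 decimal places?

Track A: 29:08 (min:sec) = 1,748 s; 352,800 × 1,748 × 1 × 4 = 2,466,777,600 bytes.
Track B: 1 minute = 60 s; 22,050 × 60 × 4 × 2 = 10,584,000 bytes.
Track C: 384,000 × 76 × 4 × 6 = 700,416,000 bytes.
Track D: 37,800 × 383 × 3 × 4 = 173,728,800 bytes.
Total = 3,351,506,400 bytes = 3196.25 MiB.

3196.25 MiB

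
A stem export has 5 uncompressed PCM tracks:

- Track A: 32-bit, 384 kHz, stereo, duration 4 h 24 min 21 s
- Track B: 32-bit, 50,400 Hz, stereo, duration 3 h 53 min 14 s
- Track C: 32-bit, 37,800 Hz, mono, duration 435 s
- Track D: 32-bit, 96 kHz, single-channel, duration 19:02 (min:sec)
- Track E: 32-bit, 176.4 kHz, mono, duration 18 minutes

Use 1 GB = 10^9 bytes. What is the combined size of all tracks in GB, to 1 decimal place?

Track A: 4 h 24 min 21 s = 15,861 s; 384,000 × 15,861 × 4 × 2 = 48,724,992,000 bytes.
Track B: 3 h 53 min 14 s = 13,994 s; 50,400 × 13,994 × 4 × 2 = 5,642,380,800 bytes.
Track C: 37,800 × 435 × 4 × 1 = 65,772,000 bytes.
Track D: 19:02 (min:sec) = 1,142 s; 96,000 × 1,142 × 4 × 1 = 438,528,000 bytes.
Track E: 18 minutes = 1,080 s; 176,400 × 1,080 × 4 × 1 = 762,048,000 bytes.
Total = 55,633,720,800 bytes = 55.6 GB.

55.6 GB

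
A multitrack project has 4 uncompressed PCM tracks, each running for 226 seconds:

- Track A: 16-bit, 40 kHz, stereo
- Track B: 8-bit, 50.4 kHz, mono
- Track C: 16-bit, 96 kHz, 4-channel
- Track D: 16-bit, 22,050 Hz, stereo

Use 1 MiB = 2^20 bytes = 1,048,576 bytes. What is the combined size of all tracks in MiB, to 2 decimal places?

229.88 MiB

Track A: 40,000 × 226 × 2 × 2 = 36,160,000 bytes.
Track B: 50,400 × 226 × 1 × 1 = 11,390,400 bytes.
Track C: 96,000 × 226 × 2 × 4 = 173,568,000 bytes.
Track D: 22,050 × 226 × 2 × 2 = 19,933,200 bytes.
Total = 241,051,600 bytes = 229.88 MiB.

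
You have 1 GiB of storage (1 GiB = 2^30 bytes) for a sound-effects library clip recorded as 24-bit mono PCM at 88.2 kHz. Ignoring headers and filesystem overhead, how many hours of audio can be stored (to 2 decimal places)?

1.13 hours

Uncompressed byte rate = 88,200 × 3 × 1 = 264,600 bytes/s.
Capacity = 1 × 1,073,741,824 = 1,073,741,824 bytes.
1,073,741,824 / 264,600 ≈ 4057.98 s → 1.13 hours.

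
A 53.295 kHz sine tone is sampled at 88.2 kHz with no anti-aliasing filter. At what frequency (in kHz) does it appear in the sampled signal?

Nyquist = 88,200/2 = 44,100 Hz; 53,295 Hz exceeds it.
Alias = |53,295 − 1×88,200| = |53,295 − 88,200| = 34,905 Hz = 34.905 kHz.

34.905 kHz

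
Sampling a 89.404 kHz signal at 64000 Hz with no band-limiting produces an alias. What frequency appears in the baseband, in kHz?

25.404 kHz

Nyquist = 64,000/2 = 32,000 Hz; 89,404 Hz exceeds it.
Alias = |89,404 − 1×64,000| = |89,404 − 64,000| = 25,404 Hz = 25.404 kHz.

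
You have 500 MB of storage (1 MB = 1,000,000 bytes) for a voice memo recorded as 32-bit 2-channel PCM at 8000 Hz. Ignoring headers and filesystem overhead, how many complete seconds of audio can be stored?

7,812 seconds

Uncompressed byte rate = 8,000 × 4 × 2 = 64,000 bytes/s.
Capacity = 500 × 1,000,000 = 500,000,000 bytes.
500,000,000 / 64,000 ≈ 7812.5 s → 7,812 seconds.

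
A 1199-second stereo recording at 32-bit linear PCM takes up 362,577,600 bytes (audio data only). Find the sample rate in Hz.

Bytes = sample_rate × seconds × bytes_per_sample × channels.
sample_rate = 362,577,600 / (1,199 × 4 × 2) = 362,577,600 / 9,592 = 37,800 Hz.

37,800 Hz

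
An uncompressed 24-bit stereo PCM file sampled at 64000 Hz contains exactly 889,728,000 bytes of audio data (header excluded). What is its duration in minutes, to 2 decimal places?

38.62 minutes

Byte rate = 64,000 × 3 × 2 = 384,000 bytes/s.
Duration = 889,728,000 / 384,000 = 2,317 s.
2,317 s / 60 = 38.62 minutes.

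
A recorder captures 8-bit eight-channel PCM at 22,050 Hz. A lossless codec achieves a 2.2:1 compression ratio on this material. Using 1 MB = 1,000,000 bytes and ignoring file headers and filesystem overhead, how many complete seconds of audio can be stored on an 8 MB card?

Uncompressed byte rate = 22,050 × 1 × 8 = 176,400 bytes/s.
After 2.2:1 compression, effective rate ≈ 80181.82 bytes/s.
Capacity = 8 × 1,000,000 = 8,000,000 bytes.
8,000,000 / effective rate ≈ 99.77 s → 99 seconds.

99 seconds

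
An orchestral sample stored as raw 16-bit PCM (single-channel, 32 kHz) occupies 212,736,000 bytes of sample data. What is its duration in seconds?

3,324 seconds

Byte rate = 32,000 × 2 × 1 = 64,000 bytes/s.
Duration = 212,736,000 / 64,000 = 3,324 s.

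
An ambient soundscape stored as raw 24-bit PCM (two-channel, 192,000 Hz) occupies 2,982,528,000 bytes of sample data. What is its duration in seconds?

Byte rate = 192,000 × 3 × 2 = 1,152,000 bytes/s.
Duration = 2,982,528,000 / 1,152,000 = 2,589 s.

2,589 seconds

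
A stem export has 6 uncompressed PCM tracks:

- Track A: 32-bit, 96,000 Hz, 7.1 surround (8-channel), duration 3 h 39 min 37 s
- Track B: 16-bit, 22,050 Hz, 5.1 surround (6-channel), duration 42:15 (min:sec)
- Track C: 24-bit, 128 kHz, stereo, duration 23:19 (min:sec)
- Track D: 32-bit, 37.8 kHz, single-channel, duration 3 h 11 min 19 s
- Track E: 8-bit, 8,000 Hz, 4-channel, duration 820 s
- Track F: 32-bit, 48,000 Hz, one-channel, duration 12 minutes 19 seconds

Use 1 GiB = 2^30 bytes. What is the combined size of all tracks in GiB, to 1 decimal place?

Track A: 3 h 39 min 37 s = 13,177 s; 96,000 × 13,177 × 4 × 8 = 40,479,744,000 bytes.
Track B: 42:15 (min:sec) = 2,535 s; 22,050 × 2,535 × 2 × 6 = 670,761,000 bytes.
Track C: 23:19 (min:sec) = 1,399 s; 128,000 × 1,399 × 3 × 2 = 1,074,432,000 bytes.
Track D: 3 h 11 min 19 s = 11,479 s; 37,800 × 11,479 × 4 × 1 = 1,735,624,800 bytes.
Track E: 8,000 × 820 × 1 × 4 = 26,240,000 bytes.
Track F: 12 minutes 19 seconds = 739 s; 48,000 × 739 × 4 × 1 = 141,888,000 bytes.
Total = 44,128,689,800 bytes = 41.1 GiB.

41.1 GiB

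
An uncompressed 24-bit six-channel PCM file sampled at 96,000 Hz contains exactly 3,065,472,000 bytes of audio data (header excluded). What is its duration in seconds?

Byte rate = 96,000 × 3 × 6 = 1,728,000 bytes/s.
Duration = 3,065,472,000 / 1,728,000 = 1,774 s.

1,774 seconds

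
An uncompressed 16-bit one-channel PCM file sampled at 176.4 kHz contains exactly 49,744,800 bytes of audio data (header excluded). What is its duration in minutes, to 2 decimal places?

2.35 minutes

Byte rate = 176,400 × 2 × 1 = 352,800 bytes/s.
Duration = 49,744,800 / 352,800 = 141 s.
141 s / 60 = 2.35 minutes.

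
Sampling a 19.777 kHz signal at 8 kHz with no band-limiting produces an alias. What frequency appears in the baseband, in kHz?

3.777 kHz

Nyquist = 8,000/2 = 4,000 Hz; 19,777 Hz exceeds it.
Alias = |19,777 − 2×8,000| = |19,777 − 16,000| = 3,777 Hz = 3.777 kHz.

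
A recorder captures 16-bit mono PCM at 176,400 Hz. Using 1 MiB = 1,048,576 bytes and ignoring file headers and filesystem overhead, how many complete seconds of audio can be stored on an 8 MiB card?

23 seconds

Uncompressed byte rate = 176,400 × 2 × 1 = 352,800 bytes/s.
Capacity = 8 × 1,048,576 = 8,388,608 bytes.
8,388,608 / 352,800 ≈ 23.78 s → 23 seconds.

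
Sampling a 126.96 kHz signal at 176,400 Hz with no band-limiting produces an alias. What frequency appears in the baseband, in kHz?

Nyquist = 176,400/2 = 88,200 Hz; 126,960 Hz exceeds it.
Alias = |126,960 − 1×176,400| = |126,960 − 176,400| = 49,440 Hz = 49.44 kHz.

49.44 kHz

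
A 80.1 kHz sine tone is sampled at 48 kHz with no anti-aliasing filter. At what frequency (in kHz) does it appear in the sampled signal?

Nyquist = 48,000/2 = 24,000 Hz; 80,100 Hz exceeds it.
Alias = |80,100 − 2×48,000| = |80,100 − 96,000| = 15,900 Hz = 15.9 kHz.

15.9 kHz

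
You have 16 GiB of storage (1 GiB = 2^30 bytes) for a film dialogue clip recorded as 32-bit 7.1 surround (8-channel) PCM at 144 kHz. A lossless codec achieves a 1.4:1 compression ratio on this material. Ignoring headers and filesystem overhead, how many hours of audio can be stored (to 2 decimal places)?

Uncompressed byte rate = 144,000 × 4 × 8 = 4,608,000 bytes/s.
After 1.4:1 compression, effective rate ≈ 3291428.57 bytes/s.
Capacity = 16 × 1,073,741,824 = 17,179,869,184 bytes.
17,179,869,184 / effective rate ≈ 5219.58 s → 1.45 hours.

1.45 hours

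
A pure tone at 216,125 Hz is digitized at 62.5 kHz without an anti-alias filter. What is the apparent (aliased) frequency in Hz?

Nyquist = 62,500/2 = 31,250 Hz; 216,125 Hz exceeds it.
Alias = |216,125 − 3×62,500| = |216,125 − 187,500| = 28,625 Hz.

28,625 Hz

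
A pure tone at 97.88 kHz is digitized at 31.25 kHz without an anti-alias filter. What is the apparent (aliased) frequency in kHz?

Nyquist = 31,250/2 = 15,625 Hz; 97,880 Hz exceeds it.
Alias = |97,880 − 3×31,250| = |97,880 − 93,750| = 4,130 Hz = 4.13 kHz.

4.13 kHz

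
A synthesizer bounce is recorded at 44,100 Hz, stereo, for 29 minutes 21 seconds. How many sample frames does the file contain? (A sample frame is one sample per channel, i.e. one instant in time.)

29 minutes 21 seconds = 1,761 s.
44,100 samples/s × 1,761 s = 77,660,100 frames.

77,660,100 sample frames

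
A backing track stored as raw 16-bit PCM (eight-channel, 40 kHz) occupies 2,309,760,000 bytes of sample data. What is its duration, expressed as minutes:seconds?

60:09

Byte rate = 40,000 × 2 × 8 = 640,000 bytes/s.
Duration = 2,309,760,000 / 640,000 = 3,609 s.
3,609 s = 60:09.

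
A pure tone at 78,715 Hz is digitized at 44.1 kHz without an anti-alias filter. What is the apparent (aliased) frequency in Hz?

9,485 Hz

Nyquist = 44,100/2 = 22,050 Hz; 78,715 Hz exceeds it.
Alias = |78,715 − 2×44,100| = |78,715 − 88,200| = 9,485 Hz.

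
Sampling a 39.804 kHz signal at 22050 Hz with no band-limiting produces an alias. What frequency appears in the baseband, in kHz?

4.296 kHz

Nyquist = 22,050/2 = 11,025 Hz; 39,804 Hz exceeds it.
Alias = |39,804 − 2×22,050| = |39,804 − 44,100| = 4,296 Hz = 4.296 kHz.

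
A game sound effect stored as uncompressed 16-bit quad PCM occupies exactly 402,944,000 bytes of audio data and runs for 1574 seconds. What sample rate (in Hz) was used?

Bytes = sample_rate × seconds × bytes_per_sample × channels.
sample_rate = 402,944,000 / (1,574 × 2 × 4) = 402,944,000 / 12,592 = 32,000 Hz.

32,000 Hz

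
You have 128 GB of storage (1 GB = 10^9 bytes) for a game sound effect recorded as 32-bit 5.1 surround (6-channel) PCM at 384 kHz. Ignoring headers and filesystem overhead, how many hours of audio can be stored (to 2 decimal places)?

Uncompressed byte rate = 384,000 × 4 × 6 = 9,216,000 bytes/s.
Capacity = 128 × 1,000,000,000 = 128,000,000,000 bytes.
128,000,000,000 / 9,216,000 ≈ 13888.89 s → 3.86 hours.

3.86 hours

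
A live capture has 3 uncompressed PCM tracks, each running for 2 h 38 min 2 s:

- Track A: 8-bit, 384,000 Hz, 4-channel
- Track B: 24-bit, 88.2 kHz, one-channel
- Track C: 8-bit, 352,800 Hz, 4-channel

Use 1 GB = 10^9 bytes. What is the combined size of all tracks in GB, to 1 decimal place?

2 h 38 min 2 s = 9,482 s.
Track A: 384,000 × 9,482 × 1 × 4 = 14,564,352,000 bytes.
Track B: 88,200 × 9,482 × 3 × 1 = 2,508,937,200 bytes.
Track C: 352,800 × 9,482 × 1 × 4 = 13,380,998,400 bytes.
Total = 30,454,287,600 bytes = 30.5 GB.

30.5 GB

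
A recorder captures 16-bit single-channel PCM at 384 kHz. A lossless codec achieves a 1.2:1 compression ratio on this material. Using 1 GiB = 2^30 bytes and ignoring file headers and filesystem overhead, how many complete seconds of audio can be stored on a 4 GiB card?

Uncompressed byte rate = 384,000 × 2 × 1 = 768,000 bytes/s.
After 1.2:1 compression, effective rate ≈ 640000 bytes/s.
Capacity = 4 × 1,073,741,824 = 4,294,967,296 bytes.
4,294,967,296 / effective rate ≈ 6710.89 s → 6,710 seconds.

6,710 seconds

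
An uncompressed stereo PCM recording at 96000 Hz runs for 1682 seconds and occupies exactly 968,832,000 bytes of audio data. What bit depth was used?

Bytes per sample = 968,832,000 / (96,000 × 1,682 × 2) = 968,832,000 / 322,944,000 = 3.
Bit depth = 3 × 8 = 24 bits.

24 bits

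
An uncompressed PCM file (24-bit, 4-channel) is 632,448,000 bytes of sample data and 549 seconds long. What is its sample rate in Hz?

Bytes = sample_rate × seconds × bytes_per_sample × channels.
sample_rate = 632,448,000 / (549 × 3 × 4) = 632,448,000 / 6,588 = 96,000 Hz.

96,000 Hz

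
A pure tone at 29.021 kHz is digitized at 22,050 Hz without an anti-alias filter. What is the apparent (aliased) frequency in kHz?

Nyquist = 22,050/2 = 11,025 Hz; 29,021 Hz exceeds it.
Alias = |29,021 − 1×22,050| = |29,021 − 22,050| = 6,971 Hz = 6.971 kHz.

6.971 kHz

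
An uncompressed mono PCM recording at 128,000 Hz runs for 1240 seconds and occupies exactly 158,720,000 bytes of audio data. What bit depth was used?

8 bits

Bytes per sample = 158,720,000 / (128,000 × 1,240 × 1) = 158,720,000 / 158,720,000 = 1.
Bit depth = 1 × 8 = 8 bits.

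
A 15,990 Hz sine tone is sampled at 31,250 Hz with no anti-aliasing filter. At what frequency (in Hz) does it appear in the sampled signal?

15,260 Hz

Nyquist = 31,250/2 = 15,625 Hz; 15,990 Hz exceeds it.
Alias = |15,990 − 1×31,250| = |15,990 − 31,250| = 15,260 Hz.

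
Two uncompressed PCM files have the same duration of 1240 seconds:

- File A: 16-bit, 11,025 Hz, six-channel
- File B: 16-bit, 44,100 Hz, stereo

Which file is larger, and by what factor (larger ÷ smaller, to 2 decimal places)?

File B, by a factor of 1.33

File A: 11,025 × 2 × 6 = 132,300 bytes/s.
File B: 44,100 × 2 × 2 = 176,400 bytes/s.
File B is larger; ratio = 218,736,000 / 164,052,000 = 1.33.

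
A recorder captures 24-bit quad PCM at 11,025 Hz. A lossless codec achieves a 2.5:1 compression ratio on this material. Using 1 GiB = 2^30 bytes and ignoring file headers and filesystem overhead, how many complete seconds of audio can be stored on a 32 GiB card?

649,276 seconds

Uncompressed byte rate = 11,025 × 3 × 4 = 132,300 bytes/s.
After 2.5:1 compression, effective rate ≈ 52920 bytes/s.
Capacity = 32 × 1,073,741,824 = 34,359,738,368 bytes.
34,359,738,368 / effective rate ≈ 649276.99 s → 649,276 seconds.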